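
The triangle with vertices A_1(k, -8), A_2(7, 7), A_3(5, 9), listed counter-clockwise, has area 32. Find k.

The doubled signed area Σ (x_i y_{i+1} − x_{i+1} y_i) is linear in k.
With k=0 it equals 44; the coefficient of k is -2 (from the two edges through A_1).
So -2·k + 44 = 2·32 = 64 ⇒ k = -10.

-10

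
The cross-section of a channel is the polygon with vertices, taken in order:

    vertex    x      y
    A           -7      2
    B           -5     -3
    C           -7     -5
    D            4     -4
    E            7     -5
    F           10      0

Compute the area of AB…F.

A→B: (-7)(-3) − (-5)(2) = 31
B→C: (-5)(-5) − (-7)(-3) = 4
C→D: (-7)(-4) − (4)(-5) = 48
D→E: (4)(-5) − (7)(-4) = 8
E→F: (7)(0) − (10)(-5) = 50
F→A: (10)(2) − (-7)(0) = 20
Σ = 161
Area = |Σ|/2 = 80.5.

80.5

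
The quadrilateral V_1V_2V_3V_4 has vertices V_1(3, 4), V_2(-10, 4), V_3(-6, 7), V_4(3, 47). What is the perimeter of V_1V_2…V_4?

|V_1V_2| = √((-13)² + (0)²) = √169 = 13
|V_2V_3| = √((4)² + (3)²) = √25 = 5
|V_3V_4| = √((9)² + (40)²) = √1681 = 41
|V_4V_1| = √((0)² + (-43)²) = √1849 = 43
Perimeter = 13 + 5 + 41 + 43 = 102.

102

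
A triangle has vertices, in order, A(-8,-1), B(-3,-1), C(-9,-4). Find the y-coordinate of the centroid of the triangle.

-2

Apply the surveyor's formula. First the cross-terms c_i = x_i·y_{i+1} − x_{i+1}·y_i:
  5, 3, -23  ⇒  2A = -15, A = -7.5.
Then Σ (y_i + y_{i+1})·c_i = 90, so ȳ = 90 / (6·(-7.5)) = -2.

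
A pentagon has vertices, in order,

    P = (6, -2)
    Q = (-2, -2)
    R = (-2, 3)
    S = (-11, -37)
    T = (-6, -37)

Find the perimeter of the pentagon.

|PQ| = √((-8)² + (0)²) = √64 = 8
|QR| = √((0)² + (5)²) = √25 = 5
|RS| = √((-9)² + (-40)²) = √1681 = 41
|ST| = √((5)² + (0)²) = √25 = 5
|TP| = √((12)² + (35)²) = √1369 = 37
Perimeter = 8 + 5 + 41 + 5 + 37 = 96.

96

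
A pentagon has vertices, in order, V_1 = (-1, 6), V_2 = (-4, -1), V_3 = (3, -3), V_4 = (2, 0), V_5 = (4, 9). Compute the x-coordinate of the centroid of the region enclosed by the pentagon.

Apply Gauss's area formula. First the cross-terms c_i = x_i·y_{i+1} − x_{i+1}·y_i:
  25, 15, 6, 18, 33  ⇒  2A = 97, A = 48.5.
Then Σ (x_i + x_{i+1})·c_i = 97, so x̄ = 97 / (6·48.5) = 1/3.

1/3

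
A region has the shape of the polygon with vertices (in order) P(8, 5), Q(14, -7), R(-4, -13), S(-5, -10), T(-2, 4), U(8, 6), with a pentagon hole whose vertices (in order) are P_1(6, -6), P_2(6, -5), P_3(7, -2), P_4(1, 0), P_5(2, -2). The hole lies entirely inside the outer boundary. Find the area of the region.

Outer boundary:
Apply Gauss's area formula: 2A = Σ (x_i·y_{i+1} − x_{i+1}·y_i), indices taken mod 6.
P→Q: (8)(-7) − (14)(5) = -126
Q→R: (14)(-13) − (-4)(-7) = -210
R→S: (-4)(-10) − (-5)(-13) = -25
S→T: (-5)(4) − (-2)(-10) = -40
T→U: (-2)(6) − (8)(4) = -44
U→P: (8)(5) − (8)(6) = -8
Σ = -453
Area = |Σ|/2 = 226.5.
Hole:
Σ = (6) + (23) + (2) + (-2) + (0) = 29
Area = |Σ|/2 = 14.5.
Net area = 226.5 − 14.5 = 212.

212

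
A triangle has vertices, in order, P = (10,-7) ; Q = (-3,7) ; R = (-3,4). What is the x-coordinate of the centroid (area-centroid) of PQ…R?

4/3

Apply the shoelace (surveyor's) formula. First the cross-terms c_i = x_i·y_{i+1} − x_{i+1}·y_i:
  49, 9, -19  ⇒  2A = 39, A = 19.5.
Then Σ (x_i + x_{i+1})·c_i = 156, so x̄ = 156 / (6·19.5) = 4/3.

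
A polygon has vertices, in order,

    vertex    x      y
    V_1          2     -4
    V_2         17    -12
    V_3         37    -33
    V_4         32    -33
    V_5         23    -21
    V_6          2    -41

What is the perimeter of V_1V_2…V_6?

132

|V_1V_2| = √((15)² + (-8)²) = √289 = 17
|V_2V_3| = √((20)² + (-21)²) = √841 = 29
|V_3V_4| = √((-5)² + (0)²) = √25 = 5
|V_4V_5| = √((-9)² + (12)²) = √225 = 15
|V_5V_6| = √((-21)² + (-20)²) = √841 = 29
|V_6V_1| = √((0)² + (37)²) = √1369 = 37
Perimeter = 17 + 29 + 5 + 15 + 29 + 37 = 132.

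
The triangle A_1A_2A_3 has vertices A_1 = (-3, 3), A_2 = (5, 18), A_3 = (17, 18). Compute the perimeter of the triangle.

54

|A_1A_2| = √((8)² + (15)²) = √289 = 17
|A_2A_3| = √((12)² + (0)²) = √144 = 12
|A_3A_1| = √((-20)² + (-15)²) = √625 = 25
Perimeter = 17 + 12 + 25 = 54.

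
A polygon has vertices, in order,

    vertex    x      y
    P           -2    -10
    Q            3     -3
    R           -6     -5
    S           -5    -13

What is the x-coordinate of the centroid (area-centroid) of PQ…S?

-77/30

Apply the shoelace (surveyor's) formula. First the cross-terms c_i = x_i·y_{i+1} − x_{i+1}·y_i:
  36, -33, 53, 24  ⇒  2A = 80, A = 40.
Then Σ (x_i + x_{i+1})·c_i = -616, so x̄ = -616 / (6·40) = -77/30.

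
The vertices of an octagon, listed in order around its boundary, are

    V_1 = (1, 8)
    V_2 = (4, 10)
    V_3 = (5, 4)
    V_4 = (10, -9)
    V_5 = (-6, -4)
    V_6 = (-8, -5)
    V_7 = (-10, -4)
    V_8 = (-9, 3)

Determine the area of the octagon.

Apply Gauss's area formula: 2A = Σ (x_i·y_{i+1} − x_{i+1}·y_i), indices taken mod 8.
Σ = (-22) + (-34) + (-85) + (-94) + (-2) + (-18) + (-66) + (-75) = -396
Area = |Σ|/2 = 198.

198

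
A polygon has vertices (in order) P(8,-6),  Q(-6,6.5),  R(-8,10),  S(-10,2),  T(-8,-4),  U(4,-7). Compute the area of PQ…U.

126

Apply the shoelace formula: 2A = Σ (x_i·y_{i+1} − x_{i+1}·y_i), indices taken mod 6.
Σ = (16) + (-8) + (84) + (56) + (72) + (32) = 252
Area = |Σ|/2 = 126.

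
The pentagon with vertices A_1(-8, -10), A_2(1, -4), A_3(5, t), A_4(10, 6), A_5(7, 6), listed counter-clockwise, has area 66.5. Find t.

-5

The doubled signed area Σ (x_i y_{i+1} − x_{i+1} y_i) is linear in t.
With t=0 it equals 88; the coefficient of t is -9 (from the two edges through A_3).
So -9·t + 88 = 2·66.5 = 133 ⇒ t = -5.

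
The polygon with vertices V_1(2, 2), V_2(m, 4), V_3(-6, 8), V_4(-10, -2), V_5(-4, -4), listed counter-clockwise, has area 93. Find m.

The doubled signed area Σ (x_i y_{i+1} − x_{i+1} y_i) is linear in m.
With m=0 it equals 156; the coefficient of m is 6 (from the two edges through V_2).
So 6·m + 156 = 2·93 = 186 ⇒ m = 5.

5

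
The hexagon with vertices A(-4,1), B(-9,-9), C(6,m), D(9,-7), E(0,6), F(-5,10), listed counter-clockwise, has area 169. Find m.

Write out the shoelace sum; only the two edges meeting at C involve m:
2·Area = [((-9)·m − 6·(-9)) + (6·(-7) − 9·m)] + 164
       = -18·m + 176 = 338
⇒ m = -9.

-9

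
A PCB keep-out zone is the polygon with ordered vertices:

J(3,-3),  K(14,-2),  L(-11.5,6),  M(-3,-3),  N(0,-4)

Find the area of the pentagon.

Apply the shoelace (surveyor's) formula: 2A = Σ (x_i·y_{i+1} − x_{i+1}·y_i), indices taken mod 5.
Σ = (36) + (61) + (52.5) + (12) + (12) = 173.5
Area = |Σ|/2 = 86.75.

86.75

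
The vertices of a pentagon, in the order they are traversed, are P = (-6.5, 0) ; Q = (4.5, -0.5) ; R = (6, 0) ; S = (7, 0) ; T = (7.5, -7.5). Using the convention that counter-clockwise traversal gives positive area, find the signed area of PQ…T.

P→Q: (-6.5)(-0.5) − (4.5)(0) = 3.25
Q→R: (4.5)(0) − (6)(-0.5) = 3
R→S: (6)(0) − (7)(0) = 0
S→T: (7)(-7.5) − (7.5)(0) = -52.5
T→P: (7.5)(0) − (-6.5)(-7.5) = -48.75
Σ = -95
Signed area = Σ/2 = -47.5 (negative ⇒ clockwise traversal).

-47.5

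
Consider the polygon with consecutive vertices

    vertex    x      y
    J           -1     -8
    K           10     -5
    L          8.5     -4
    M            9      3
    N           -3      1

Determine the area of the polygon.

96

Σ = (85) + (2.5) + (61.5) + (18) + (25) = 192
Area = |Σ|/2 = 96.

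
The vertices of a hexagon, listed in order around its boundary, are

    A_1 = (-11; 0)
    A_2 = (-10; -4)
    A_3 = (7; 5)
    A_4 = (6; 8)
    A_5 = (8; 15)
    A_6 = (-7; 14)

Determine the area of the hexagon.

Σ = (44) + (-22) + (26) + (26) + (217) + (154) = 445
Area = |Σ|/2 = 222.5.

222.5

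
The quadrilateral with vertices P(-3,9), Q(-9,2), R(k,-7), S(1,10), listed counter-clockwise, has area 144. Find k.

13

The doubled signed area Σ (x_i y_{i+1} − x_{i+1} y_i) is linear in k.
With k=0 it equals 184; the coefficient of k is 8 (from the two edges through R).
So 8·k + 184 = 2·144 = 288 ⇒ k = 13.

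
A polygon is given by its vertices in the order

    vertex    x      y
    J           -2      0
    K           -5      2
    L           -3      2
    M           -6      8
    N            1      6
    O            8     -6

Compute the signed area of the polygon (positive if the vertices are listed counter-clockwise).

Σ = (-4) + (-4) + (-12) + (-44) + (-54) + (-12) = -130
Signed area = Σ/2 = -65 (negative ⇒ clockwise traversal).

-65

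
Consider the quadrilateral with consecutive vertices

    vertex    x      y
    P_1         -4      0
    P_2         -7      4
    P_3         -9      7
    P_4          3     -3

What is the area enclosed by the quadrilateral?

Cross-terms: -16, -13, 6, -12  ⇒  Σ = -35
Area = |Σ|/2 = 17.5.

17.5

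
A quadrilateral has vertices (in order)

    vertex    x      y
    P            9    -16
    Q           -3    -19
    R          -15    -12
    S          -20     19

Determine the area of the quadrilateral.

422

Σ = (-219) + (-249) + (-525) + (149) = -844
Area = |Σ|/2 = 422.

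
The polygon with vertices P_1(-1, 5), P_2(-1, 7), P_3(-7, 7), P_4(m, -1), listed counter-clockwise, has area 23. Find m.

0

The doubled signed area Σ (x_i y_{i+1} − x_{i+1} y_i) is linear in m.
With m=0 it equals 46; the coefficient of m is -2 (from the two edges through P_4).
So -2·m + 46 = 2·23 = 46 ⇒ m = 0.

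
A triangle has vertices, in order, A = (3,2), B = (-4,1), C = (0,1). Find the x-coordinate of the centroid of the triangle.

Apply the surveyor's formula. First the cross-terms c_i = x_i·y_{i+1} − x_{i+1}·y_i:
  11, -4, -3  ⇒  2A = 4, A = 2.
Then Σ (x_i + x_{i+1})·c_i = -4, so x̄ = -4 / (6·2) = -1/3.

-1/3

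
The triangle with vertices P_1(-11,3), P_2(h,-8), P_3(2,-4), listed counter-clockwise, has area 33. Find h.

Write out the shoelace sum; only the two edges meeting at P_2 involve h:
2·Area = [((-11)·(-8) − h·3) + (h·(-4) − 2·(-8))] + -38
       = -7·h + 66 = 66
⇒ h = 0.

0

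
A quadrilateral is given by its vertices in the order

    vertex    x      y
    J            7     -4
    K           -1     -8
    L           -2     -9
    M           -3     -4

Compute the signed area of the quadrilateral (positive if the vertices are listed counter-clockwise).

J→K: (7)(-8) − (-1)(-4) = -60
K→L: (-1)(-9) − (-2)(-8) = -7
L→M: (-2)(-4) − (-3)(-9) = -19
M→J: (-3)(-4) − (7)(-4) = 40
Σ = -46
Signed area = Σ/2 = -23 (negative ⇒ clockwise traversal).

-23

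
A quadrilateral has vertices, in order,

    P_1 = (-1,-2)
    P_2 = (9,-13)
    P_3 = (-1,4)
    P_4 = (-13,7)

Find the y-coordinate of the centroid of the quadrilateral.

-1/33

Apply Gauss's area formula. First the cross-terms c_i = x_i·y_{i+1} − x_{i+1}·y_i:
  31, 23, 45, 33  ⇒  2A = 132, A = 66.
Then Σ (y_i + y_{i+1})·c_i = -12, so ȳ = -12 / (6·66) = -1/33.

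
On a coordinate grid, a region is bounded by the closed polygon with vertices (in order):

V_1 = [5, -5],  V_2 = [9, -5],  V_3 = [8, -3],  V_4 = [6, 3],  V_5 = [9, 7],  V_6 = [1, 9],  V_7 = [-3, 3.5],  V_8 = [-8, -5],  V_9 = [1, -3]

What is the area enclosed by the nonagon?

138.25

Apply the shoelace formula: 2A = Σ (x_i·y_{i+1} − x_{i+1}·y_i), indices taken mod 9.
Σ = (20) + (13) + (42) + (15) + (74) + (30.5) + (43) + (29) + (10) = 276.5
Area = |Σ|/2 = 138.25.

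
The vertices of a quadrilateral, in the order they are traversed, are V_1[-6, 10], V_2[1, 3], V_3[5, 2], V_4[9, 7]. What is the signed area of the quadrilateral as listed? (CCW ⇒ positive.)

Apply Gauss's area formula: 2A = Σ (x_i·y_{i+1} − x_{i+1}·y_i), indices taken mod 4.
V_1→V_2: (-6)(3) − (1)(10) = -28
V_2→V_3: (1)(2) − (5)(3) = -13
V_3→V_4: (5)(7) − (9)(2) = 17
V_4→V_1: (9)(10) − (-6)(7) = 132
Σ = 108
Signed area = Σ/2 = 54 (positive ⇒ counter-clockwise traversal).

54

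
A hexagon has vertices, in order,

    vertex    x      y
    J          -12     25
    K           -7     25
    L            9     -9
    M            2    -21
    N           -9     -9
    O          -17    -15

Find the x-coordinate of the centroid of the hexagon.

-818/161

Apply the shoelace formula. First the cross-terms c_i = x_i·y_{i+1} − x_{i+1}·y_i:
  -125, -162, -171, -207, -18, -605  ⇒  2A = -1288, A = -644.
Then Σ (x_i + x_{i+1})·c_i = 19632, so x̄ = 19632 / (6·(-644)) = -818/161.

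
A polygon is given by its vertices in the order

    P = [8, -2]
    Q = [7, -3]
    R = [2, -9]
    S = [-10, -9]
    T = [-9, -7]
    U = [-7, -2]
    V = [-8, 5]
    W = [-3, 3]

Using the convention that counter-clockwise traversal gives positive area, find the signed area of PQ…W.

Apply the shoelace formula: 2A = Σ (x_i·y_{i+1} − x_{i+1}·y_i), indices taken mod 8.
Cross-terms: -10, -57, -108, -11, -31, -51, -9, -18  ⇒  Σ = -295
Signed area = Σ/2 = -147.5 (negative ⇒ clockwise traversal).

-147.5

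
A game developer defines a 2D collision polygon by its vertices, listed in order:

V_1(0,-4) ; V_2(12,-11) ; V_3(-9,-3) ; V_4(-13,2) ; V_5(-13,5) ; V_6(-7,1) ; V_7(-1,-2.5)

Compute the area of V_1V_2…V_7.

69.25

Σ = (48) + (-135) + (-57) + (-39) + (22) + (18.5) + (4) = -138.5
Area = |Σ|/2 = 69.25.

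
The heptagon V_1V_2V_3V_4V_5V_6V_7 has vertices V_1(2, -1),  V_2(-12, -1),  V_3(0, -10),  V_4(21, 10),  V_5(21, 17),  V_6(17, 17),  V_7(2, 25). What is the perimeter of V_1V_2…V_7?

112

|V_1V_2| = √((-14)² + (0)²) = √196 = 14
|V_2V_3| = √((12)² + (-9)²) = √225 = 15
|V_3V_4| = √((21)² + (20)²) = √841 = 29
|V_4V_5| = √((0)² + (7)²) = √49 = 7
|V_5V_6| = √((-4)² + (0)²) = √16 = 4
|V_6V_7| = √((-15)² + (8)²) = √289 = 17
|V_7V_1| = √((0)² + (-26)²) = √676 = 26
Perimeter = 14 + 15 + 29 + 7 + 4 + 17 + 26 = 112.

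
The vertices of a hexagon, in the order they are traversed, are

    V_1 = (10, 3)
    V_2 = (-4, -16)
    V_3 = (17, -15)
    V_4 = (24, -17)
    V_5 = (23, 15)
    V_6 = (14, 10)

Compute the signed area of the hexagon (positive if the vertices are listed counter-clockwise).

484

V_1→V_2: (10)(-16) − (-4)(3) = -148
V_2→V_3: (-4)(-15) − (17)(-16) = 332
V_3→V_4: (17)(-17) − (24)(-15) = 71
V_4→V_5: (24)(15) − (23)(-17) = 751
V_5→V_6: (23)(10) − (14)(15) = 20
V_6→V_1: (14)(3) − (10)(10) = -58
Σ = 968
Signed area = Σ/2 = 484 (positive ⇒ counter-clockwise traversal).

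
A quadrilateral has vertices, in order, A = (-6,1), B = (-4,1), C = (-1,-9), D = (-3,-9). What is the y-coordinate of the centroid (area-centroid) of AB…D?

Apply Gauss's area formula. First the cross-terms c_i = x_i·y_{i+1} − x_{i+1}·y_i:
  -2, 37, -18, -57  ⇒  2A = -40, A = -20.
Then Σ (y_i + y_{i+1})·c_i = 480, so ȳ = 480 / (6·(-20)) = -4.

-4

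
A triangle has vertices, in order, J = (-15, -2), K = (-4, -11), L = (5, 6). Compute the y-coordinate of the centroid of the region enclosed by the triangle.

Apply Gauss's area formula. First the cross-terms c_i = x_i·y_{i+1} − x_{i+1}·y_i:
  157, 31, 80  ⇒  2A = 268, A = 134.
Then Σ (y_i + y_{i+1})·c_i = -1876, so ȳ = -1876 / (6·134) = -7/3.

-7/3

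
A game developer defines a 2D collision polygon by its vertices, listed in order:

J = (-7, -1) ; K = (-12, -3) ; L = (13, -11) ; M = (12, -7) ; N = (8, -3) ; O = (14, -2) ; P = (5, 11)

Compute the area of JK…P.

251.5

Cross-terms: 9, 171, 41, 20, 26, 164, 72  ⇒  Σ = 503
Area = |Σ|/2 = 251.5.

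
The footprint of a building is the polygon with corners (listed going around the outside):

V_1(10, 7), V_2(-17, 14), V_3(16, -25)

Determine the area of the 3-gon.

411

Σ = (259) + (201) + (362) = 822
Area = |Σ|/2 = 411.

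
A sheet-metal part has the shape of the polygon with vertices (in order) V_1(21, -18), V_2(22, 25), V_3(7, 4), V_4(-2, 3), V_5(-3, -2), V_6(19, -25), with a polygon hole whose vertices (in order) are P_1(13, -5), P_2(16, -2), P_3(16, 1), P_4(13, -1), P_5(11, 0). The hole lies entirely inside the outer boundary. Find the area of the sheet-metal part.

Outer boundary:
Σ = (921) + (-87) + (29) + (13) + (113) + (183) = 1172
Area = |Σ|/2 = 586.
Hole:
Cross-terms: 54, 48, -29, 11, -55  ⇒  Σ = 29
Area = |Σ|/2 = 14.5.
Net area = 586 − 14.5 = 571.5.

571.5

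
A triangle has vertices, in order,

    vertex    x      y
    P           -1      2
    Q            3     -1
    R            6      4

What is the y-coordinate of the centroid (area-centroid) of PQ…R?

Apply Gauss's area formula. First the cross-terms c_i = x_i·y_{i+1} − x_{i+1}·y_i:
  -5, 18, 16  ⇒  2A = 29, A = 14.5.
Then Σ (y_i + y_{i+1})·c_i = 145, so ȳ = 145 / (6·14.5) = 5/3.

5/3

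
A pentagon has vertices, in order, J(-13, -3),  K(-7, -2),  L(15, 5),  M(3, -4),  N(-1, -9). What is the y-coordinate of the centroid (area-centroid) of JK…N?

-138/55

Apply the shoelace (surveyor's) formula. First the cross-terms c_i = x_i·y_{i+1} − x_{i+1}·y_i:
  5, -5, -75, -31, -114  ⇒  2A = -220, A = -110.
Then Σ (y_i + y_{i+1})·c_i = 1656, so ȳ = 1656 / (6·(-110)) = -138/55.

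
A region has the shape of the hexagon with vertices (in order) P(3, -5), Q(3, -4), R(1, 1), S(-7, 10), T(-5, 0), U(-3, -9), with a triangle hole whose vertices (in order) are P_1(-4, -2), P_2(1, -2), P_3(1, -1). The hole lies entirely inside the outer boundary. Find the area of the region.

79.5

Outer boundary:
Apply the shoelace (surveyor's) formula: 2A = Σ (x_i·y_{i+1} − x_{i+1}·y_i), indices taken mod 6.
Cross-terms: 3, 7, 17, 50, 45, 42  ⇒  Σ = 164
Area = |Σ|/2 = 82.
Hole:
Apply Gauss's area formula: 2A = Σ (x_i·y_{i+1} − x_{i+1}·y_i), indices taken mod 3.
P_1→P_2: (-4)(-2) − (1)(-2) = 10
P_2→P_3: (1)(-1) − (1)(-2) = 1
P_3→P_1: (1)(-2) − (-4)(-1) = -6
Σ = 5
Area = |Σ|/2 = 2.5.
Net area = 82 − 2.5 = 79.5.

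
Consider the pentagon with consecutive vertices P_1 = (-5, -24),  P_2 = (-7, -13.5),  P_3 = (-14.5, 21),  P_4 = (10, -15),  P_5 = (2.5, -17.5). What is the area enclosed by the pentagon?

360.375

Apply Gauss's area formula: 2A = Σ (x_i·y_{i+1} − x_{i+1}·y_i), indices taken mod 5.
Σ = (-100.5) + (-342.75) + (7.5) + (-137.5) + (-147.5) = -720.75
Area = |Σ|/2 = 360.375.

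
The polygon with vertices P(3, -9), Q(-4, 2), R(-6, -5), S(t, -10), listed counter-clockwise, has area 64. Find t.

-9

The doubled signed area Σ (x_i y_{i+1} − x_{i+1} y_i) is linear in t.
With t=0 it equals 92; the coefficient of t is -4 (from the two edges through S).
So -4·t + 92 = 2·64 = 128 ⇒ t = -9.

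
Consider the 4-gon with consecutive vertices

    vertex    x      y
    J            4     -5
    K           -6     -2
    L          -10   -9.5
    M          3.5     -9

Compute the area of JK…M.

70.375

Apply Gauss's area formula: 2A = Σ (x_i·y_{i+1} − x_{i+1}·y_i), indices taken mod 4.
Cross-terms: -38, 37, 123.25, 18.5  ⇒  Σ = 140.75
Area = |Σ|/2 = 70.375.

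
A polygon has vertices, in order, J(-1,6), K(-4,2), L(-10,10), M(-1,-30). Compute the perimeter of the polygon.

92

|JK| = √((-3)² + (-4)²) = √25 = 5
|KL| = √((-6)² + (8)²) = √100 = 10
|LM| = √((9)² + (-40)²) = √1681 = 41
|MJ| = √((0)² + (36)²) = √1296 = 36
Perimeter = 5 + 10 + 41 + 36 = 92.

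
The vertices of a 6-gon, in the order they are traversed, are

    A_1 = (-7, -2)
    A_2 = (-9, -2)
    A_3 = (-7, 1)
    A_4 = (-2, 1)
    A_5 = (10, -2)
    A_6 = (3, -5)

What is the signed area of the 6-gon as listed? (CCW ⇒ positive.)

-61.5

Apply the shoelace formula: 2A = Σ (x_i·y_{i+1} − x_{i+1}·y_i), indices taken mod 6.
A_1→A_2: (-7)(-2) − (-9)(-2) = -4
A_2→A_3: (-9)(1) − (-7)(-2) = -23
A_3→A_4: (-7)(1) − (-2)(1) = -5
A_4→A_5: (-2)(-2) − (10)(1) = -6
A_5→A_6: (10)(-5) − (3)(-2) = -44
A_6→A_1: (3)(-2) − (-7)(-5) = -41
Σ = -123
Signed area = Σ/2 = -61.5 (negative ⇒ clockwise traversal).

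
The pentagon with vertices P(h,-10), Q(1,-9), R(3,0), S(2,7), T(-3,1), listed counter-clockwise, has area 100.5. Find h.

-9

Write out the shoelace sum; only the two edges meeting at P involve h:
2·Area = [((-3)·(-10) − h·1) + (h·(-9) − 1·(-10))] + 71
       = -10·h + 111 = 201
⇒ h = -9.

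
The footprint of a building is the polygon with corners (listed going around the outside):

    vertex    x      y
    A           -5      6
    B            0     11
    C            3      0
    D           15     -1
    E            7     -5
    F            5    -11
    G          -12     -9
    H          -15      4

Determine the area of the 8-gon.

320.5

Apply the shoelace formula: 2A = Σ (x_i·y_{i+1} − x_{i+1}·y_i), indices taken mod 8.
A→B: (-5)(11) − (0)(6) = -55
B→C: (0)(0) − (3)(11) = -33
C→D: (3)(-1) − (15)(0) = -3
D→E: (15)(-5) − (7)(-1) = -68
E→F: (7)(-11) − (5)(-5) = -52
F→G: (5)(-9) − (-12)(-11) = -177
G→H: (-12)(4) − (-15)(-9) = -183
H→A: (-15)(6) − (-5)(4) = -70
Σ = -641
Area = |Σ|/2 = 320.5.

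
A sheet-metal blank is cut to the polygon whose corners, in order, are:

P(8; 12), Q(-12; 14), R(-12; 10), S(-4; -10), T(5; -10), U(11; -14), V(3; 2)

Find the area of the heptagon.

Apply the surveyor's formula: 2A = Σ (x_i·y_{i+1} − x_{i+1}·y_i), indices taken mod 7.
P→Q: (8)(14) − (-12)(12) = 256
Q→R: (-12)(10) − (-12)(14) = 48
R→S: (-12)(-10) − (-4)(10) = 160
S→T: (-4)(-10) − (5)(-10) = 90
T→U: (5)(-14) − (11)(-10) = 40
U→V: (11)(2) − (3)(-14) = 64
V→P: (3)(12) − (8)(2) = 20
Σ = 678
Area = |Σ|/2 = 339.

339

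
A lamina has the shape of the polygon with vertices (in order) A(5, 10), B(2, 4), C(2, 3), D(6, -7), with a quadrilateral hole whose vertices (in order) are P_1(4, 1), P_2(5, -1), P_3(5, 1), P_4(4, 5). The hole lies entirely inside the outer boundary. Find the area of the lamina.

Outer boundary:
Apply the shoelace (surveyor's) formula: 2A = Σ (x_i·y_{i+1} − x_{i+1}·y_i), indices taken mod 4.
Cross-terms: 0, -2, -32, 95  ⇒  Σ = 61
Area = |Σ|/2 = 30.5.
Hole:
P_1→P_2: (4)(-1) − (5)(1) = -9
P_2→P_3: (5)(1) − (5)(-1) = 10
P_3→P_4: (5)(5) − (4)(1) = 21
P_4→P_1: (4)(1) − (4)(5) = -16
Σ = 6
Area = |Σ|/2 = 3.
Net area = 30.5 − 3 = 27.5.

27.5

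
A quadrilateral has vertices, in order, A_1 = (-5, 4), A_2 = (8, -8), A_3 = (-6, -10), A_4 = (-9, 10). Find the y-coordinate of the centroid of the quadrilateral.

-617/192

Apply the surveyor's formula. First the cross-terms c_i = x_i·y_{i+1} − x_{i+1}·y_i:
  8, -128, -150, 14  ⇒  2A = -256, A = -128.
Then Σ (y_i + y_{i+1})·c_i = 2468, so ȳ = 2468 / (6·(-128)) = -617/192.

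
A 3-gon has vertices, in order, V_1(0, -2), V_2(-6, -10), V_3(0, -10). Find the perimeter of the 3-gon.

|V_1V_2| = √((-6)² + (-8)²) = √100 = 10
|V_2V_3| = √((6)² + (0)²) = √36 = 6
|V_3V_1| = √((0)² + (8)²) = √64 = 8
Perimeter = 10 + 6 + 8 = 24.

24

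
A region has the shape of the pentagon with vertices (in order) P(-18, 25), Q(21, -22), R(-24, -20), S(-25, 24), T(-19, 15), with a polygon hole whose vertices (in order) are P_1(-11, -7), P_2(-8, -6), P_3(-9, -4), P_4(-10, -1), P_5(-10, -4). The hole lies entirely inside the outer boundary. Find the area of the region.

Outer boundary:
Σ = (-129) + (-948) + (-1076) + (81) + (-205) = -2277
Area = |Σ|/2 = 1138.5.
Hole:
Apply the surveyor's formula: 2A = Σ (x_i·y_{i+1} − x_{i+1}·y_i), indices taken mod 5.
P_1→P_2: (-11)(-6) − (-8)(-7) = 10
P_2→P_3: (-8)(-4) − (-9)(-6) = -22
P_3→P_4: (-9)(-1) − (-10)(-4) = -31
P_4→P_5: (-10)(-4) − (-10)(-1) = 30
P_5→P_1: (-10)(-7) − (-11)(-4) = 26
Σ = 13
Area = |Σ|/2 = 6.5.
Net area = 1138.5 − 6.5 = 1132.

1132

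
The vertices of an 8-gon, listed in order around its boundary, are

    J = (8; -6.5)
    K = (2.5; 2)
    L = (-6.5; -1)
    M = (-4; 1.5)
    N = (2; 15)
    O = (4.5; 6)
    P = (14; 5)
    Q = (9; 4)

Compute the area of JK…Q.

115.25

Apply the shoelace (surveyor's) formula: 2A = Σ (x_i·y_{i+1} − x_{i+1}·y_i), indices taken mod 8.
Σ = (32.25) + (10.5) + (-13.75) + (-63) + (-55.5) + (-61.5) + (11) + (-90.5) = -230.5
Area = |Σ|/2 = 115.25.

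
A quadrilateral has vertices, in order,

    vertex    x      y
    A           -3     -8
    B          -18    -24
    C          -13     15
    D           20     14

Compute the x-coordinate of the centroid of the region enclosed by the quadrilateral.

-373/99

Apply the shoelace formula. First the cross-terms c_i = x_i·y_{i+1} − x_{i+1}·y_i:
  -72, -582, -482, -118  ⇒  2A = -1254, A = -627.
Then Σ (x_i + x_{i+1})·c_i = 14174, so x̄ = 14174 / (6·(-627)) = -373/99.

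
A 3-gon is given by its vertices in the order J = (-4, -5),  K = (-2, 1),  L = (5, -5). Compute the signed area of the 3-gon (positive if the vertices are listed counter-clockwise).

Apply the surveyor's formula: 2A = Σ (x_i·y_{i+1} − x_{i+1}·y_i), indices taken mod 3.
Cross-terms: -14, 5, -45  ⇒  Σ = -54
Signed area = Σ/2 = -27 (negative ⇒ clockwise traversal).

-27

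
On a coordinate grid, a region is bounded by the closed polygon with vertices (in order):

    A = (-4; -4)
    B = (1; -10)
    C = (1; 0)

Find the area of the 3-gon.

25

Cross-terms: 44, 10, -4  ⇒  Σ = 50
Area = |Σ|/2 = 25.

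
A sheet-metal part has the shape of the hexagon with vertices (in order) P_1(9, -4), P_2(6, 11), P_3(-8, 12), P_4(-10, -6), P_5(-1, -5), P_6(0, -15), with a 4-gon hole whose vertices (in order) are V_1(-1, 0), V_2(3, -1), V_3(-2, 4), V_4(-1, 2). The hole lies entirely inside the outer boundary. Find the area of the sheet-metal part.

316

Outer boundary:
Apply the shoelace formula: 2A = Σ (x_i·y_{i+1} − x_{i+1}·y_i), indices taken mod 6.
P_1→P_2: (9)(11) − (6)(-4) = 123
P_2→P_3: (6)(12) − (-8)(11) = 160
P_3→P_4: (-8)(-6) − (-10)(12) = 168
P_4→P_5: (-10)(-5) − (-1)(-6) = 44
P_5→P_6: (-1)(-15) − (0)(-5) = 15
P_6→P_1: (0)(-4) − (9)(-15) = 135
Σ = 645
Area = |Σ|/2 = 322.5.
Hole:
Apply the surveyor's formula: 2A = Σ (x_i·y_{i+1} − x_{i+1}·y_i), indices taken mod 4.
Σ = (1) + (10) + (0) + (2) = 13
Area = |Σ|/2 = 6.5.
Net area = 322.5 − 6.5 = 316.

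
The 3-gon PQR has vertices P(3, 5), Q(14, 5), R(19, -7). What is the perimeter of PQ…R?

|PQ| = √((11)² + (0)²) = √121 = 11
|QR| = √((5)² + (-12)²) = √169 = 13
|RP| = √((-16)² + (12)²) = √400 = 20
Perimeter = 11 + 13 + 20 = 44.

44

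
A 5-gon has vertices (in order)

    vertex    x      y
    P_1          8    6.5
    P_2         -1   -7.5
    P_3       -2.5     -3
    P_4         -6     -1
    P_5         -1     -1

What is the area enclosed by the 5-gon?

39.125

Σ = (-53.5) + (-15.75) + (-15.5) + (5) + (1.5) = -78.25
Area = |Σ|/2 = 39.125.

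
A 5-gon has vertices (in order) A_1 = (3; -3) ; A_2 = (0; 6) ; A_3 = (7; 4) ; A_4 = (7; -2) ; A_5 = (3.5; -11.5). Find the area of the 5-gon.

Apply the shoelace formula: 2A = Σ (x_i·y_{i+1} − x_{i+1}·y_i), indices taken mod 5.
Σ = (18) + (-42) + (-42) + (-73.5) + (24) = -115.5
Area = |Σ|/2 = 57.75.

57.75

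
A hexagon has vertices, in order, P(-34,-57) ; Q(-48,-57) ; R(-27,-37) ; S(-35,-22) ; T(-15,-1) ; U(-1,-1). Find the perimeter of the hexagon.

|PQ| = √((-14)² + (0)²) = √196 = 14
|QR| = √((21)² + (20)²) = √841 = 29
|RS| = √((-8)² + (15)²) = √289 = 17
|ST| = √((20)² + (21)²) = √841 = 29
|TU| = √((14)² + (0)²) = √196 = 14
|UP| = √((-33)² + (-56)²) = √4225 = 65
Perimeter = 14 + 29 + 17 + 29 + 14 + 65 = 168.

168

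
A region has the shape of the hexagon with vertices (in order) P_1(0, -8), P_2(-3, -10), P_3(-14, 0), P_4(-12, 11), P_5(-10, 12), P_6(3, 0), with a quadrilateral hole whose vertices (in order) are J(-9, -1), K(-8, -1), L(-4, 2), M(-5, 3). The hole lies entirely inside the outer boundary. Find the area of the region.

200.5

Outer boundary:
Apply the shoelace (surveyor's) formula: 2A = Σ (x_i·y_{i+1} − x_{i+1}·y_i), indices taken mod 6.
Σ = (-24) + (-140) + (-154) + (-34) + (-36) + (-24) = -412
Area = |Σ|/2 = 206.
Hole:
Apply the shoelace formula: 2A = Σ (x_i·y_{i+1} − x_{i+1}·y_i), indices taken mod 4.
Cross-terms: 1, -20, -2, 32  ⇒  Σ = 11
Area = |Σ|/2 = 5.5.
Net area = 206 − 5.5 = 200.5.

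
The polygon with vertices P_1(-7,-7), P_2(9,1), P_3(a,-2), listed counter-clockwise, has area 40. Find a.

Write out the shoelace sum; only the two edges meeting at P_3 involve a:
2·Area = [(9·(-2) − a·1) + (a·(-7) − (-7)·(-2))] + 56
       = -8·a + 24 = 80
⇒ a = -7.

-7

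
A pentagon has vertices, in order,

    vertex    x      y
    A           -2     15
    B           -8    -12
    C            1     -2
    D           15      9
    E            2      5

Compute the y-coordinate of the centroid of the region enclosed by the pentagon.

Apply the shoelace formula. First the cross-terms c_i = x_i·y_{i+1} − x_{i+1}·y_i:
  144, 28, 39, 57, 40  ⇒  2A = 308, A = 154.
Then Σ (y_i + y_{i+1})·c_i = 1911, so ȳ = 1911 / (6·154) = 91/44.

91/44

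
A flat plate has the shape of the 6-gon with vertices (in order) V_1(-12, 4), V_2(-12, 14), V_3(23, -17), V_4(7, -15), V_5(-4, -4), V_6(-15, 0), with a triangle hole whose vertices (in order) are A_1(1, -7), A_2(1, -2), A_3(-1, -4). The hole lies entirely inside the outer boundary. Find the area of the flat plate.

Outer boundary:
Σ = (-120) + (-118) + (-226) + (-88) + (-60) + (-60) = -672
Area = |Σ|/2 = 336.
Hole:
Apply the shoelace (surveyor's) formula: 2A = Σ (x_i·y_{i+1} − x_{i+1}·y_i), indices taken mod 3.
Σ = (5) + (-6) + (11) = 10
Area = |Σ|/2 = 5.
Net area = 336 − 5 = 331.

331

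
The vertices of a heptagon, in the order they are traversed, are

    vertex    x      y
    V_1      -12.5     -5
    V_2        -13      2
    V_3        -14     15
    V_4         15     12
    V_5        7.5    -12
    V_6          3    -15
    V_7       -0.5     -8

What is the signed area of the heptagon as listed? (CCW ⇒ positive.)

Σ = (-90) + (-167) + (-393) + (-270) + (-76.5) + (-31.5) + (-97.5) = -1125.5
Signed area = Σ/2 = -562.75 (negative ⇒ clockwise traversal).

-562.75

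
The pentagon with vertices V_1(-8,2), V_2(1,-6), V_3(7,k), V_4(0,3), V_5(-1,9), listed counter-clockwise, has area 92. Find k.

2

Write out the shoelace sum; only the two edges meeting at V_3 involve k:
2·Area = [(1·k − 7·(-6)) + (7·3 − 0·k)] + 119
       = 1·k + 182 = 184
⇒ k = 2.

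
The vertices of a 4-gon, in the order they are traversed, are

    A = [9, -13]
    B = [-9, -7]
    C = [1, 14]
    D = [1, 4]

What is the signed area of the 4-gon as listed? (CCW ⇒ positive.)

-179

Apply the shoelace formula: 2A = Σ (x_i·y_{i+1} − x_{i+1}·y_i), indices taken mod 4.
Σ = (-180) + (-119) + (-10) + (-49) = -358
Signed area = Σ/2 = -179 (negative ⇒ clockwise traversal).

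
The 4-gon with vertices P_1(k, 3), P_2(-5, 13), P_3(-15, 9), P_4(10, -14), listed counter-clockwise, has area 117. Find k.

-3

Write out the shoelace sum; only the two edges meeting at P_1 involve k:
2·Area = [(10·3 − k·(-14)) + (k·13 − (-5)·3)] + 270
       = 27·k + 315 = 234
⇒ k = -3.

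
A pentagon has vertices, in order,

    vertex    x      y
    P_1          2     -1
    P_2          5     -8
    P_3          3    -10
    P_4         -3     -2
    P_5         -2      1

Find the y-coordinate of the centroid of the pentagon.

-503/120

Apply the shoelace formula. First the cross-terms c_i = x_i·y_{i+1} − x_{i+1}·y_i:
  -11, -26, -36, -7, 0  ⇒  2A = -80, A = -40.
Then Σ (y_i + y_{i+1})·c_i = 1006, so ȳ = 1006 / (6·(-40)) = -503/120.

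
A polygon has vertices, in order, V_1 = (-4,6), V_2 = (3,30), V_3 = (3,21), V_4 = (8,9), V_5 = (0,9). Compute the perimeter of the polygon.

60

|V_1V_2| = √((7)² + (24)²) = √625 = 25
|V_2V_3| = √((0)² + (-9)²) = √81 = 9
|V_3V_4| = √((5)² + (-12)²) = √169 = 13
|V_4V_5| = √((-8)² + (0)²) = √64 = 8
|V_5V_1| = √((-4)² + (-3)²) = √25 = 5
Perimeter = 25 + 9 + 13 + 8 + 5 = 60.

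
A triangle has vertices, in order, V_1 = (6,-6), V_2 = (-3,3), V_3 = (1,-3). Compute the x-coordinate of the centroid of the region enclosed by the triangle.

Apply the surveyor's formula. First the cross-terms c_i = x_i·y_{i+1} − x_{i+1}·y_i:
  0, 6, 12  ⇒  2A = 18, A = 9.
Then Σ (x_i + x_{i+1})·c_i = 72, so x̄ = 72 / (6·9) = 4/3.

4/3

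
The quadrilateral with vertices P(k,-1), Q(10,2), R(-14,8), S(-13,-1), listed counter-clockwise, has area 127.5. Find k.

The doubled signed area Σ (x_i y_{i+1} − x_{i+1} y_i) is linear in k.
With k=0 it equals 249; the coefficient of k is 3 (from the two edges through P).
So 3·k + 249 = 2·127.5 = 255 ⇒ k = 2.

2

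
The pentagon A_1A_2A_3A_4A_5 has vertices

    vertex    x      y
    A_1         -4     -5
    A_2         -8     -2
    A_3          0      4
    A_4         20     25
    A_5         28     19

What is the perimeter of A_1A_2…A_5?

94

|A_1A_2| = √((-4)² + (3)²) = √25 = 5
|A_2A_3| = √((8)² + (6)²) = √100 = 10
|A_3A_4| = √((20)² + (21)²) = √841 = 29
|A_4A_5| = √((8)² + (-6)²) = √100 = 10
|A_5A_1| = √((-32)² + (-24)²) = √1600 = 40
Perimeter = 5 + 10 + 29 + 10 + 40 = 94.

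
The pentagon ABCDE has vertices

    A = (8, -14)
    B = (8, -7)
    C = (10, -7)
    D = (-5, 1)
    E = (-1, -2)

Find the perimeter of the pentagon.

46

|AB| = √((0)² + (7)²) = √49 = 7
|BC| = √((2)² + (0)²) = √4 = 2
|CD| = √((-15)² + (8)²) = √289 = 17
|DE| = √((4)² + (-3)²) = √25 = 5
|EA| = √((9)² + (-12)²) = √225 = 15
Perimeter = 7 + 2 + 17 + 5 + 15 = 46.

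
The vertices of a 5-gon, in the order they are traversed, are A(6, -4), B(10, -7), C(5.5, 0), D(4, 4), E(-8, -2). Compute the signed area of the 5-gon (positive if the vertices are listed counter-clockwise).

63.25

Σ = (-2) + (38.5) + (22) + (24) + (44) = 126.5
Signed area = Σ/2 = 63.25 (positive ⇒ counter-clockwise traversal).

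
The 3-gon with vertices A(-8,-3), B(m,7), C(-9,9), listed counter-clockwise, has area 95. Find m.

Write out the shoelace sum; only the two edges meeting at B involve m:
2·Area = [((-8)·7 − m·(-3)) + (m·9 − (-9)·7)] + 99
       = 12·m + 106 = 190
⇒ m = 7.

7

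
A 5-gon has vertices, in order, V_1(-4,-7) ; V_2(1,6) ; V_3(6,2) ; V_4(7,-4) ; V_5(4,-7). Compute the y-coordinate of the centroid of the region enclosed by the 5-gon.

-484/267

Apply the surveyor's formula. First the cross-terms c_i = x_i·y_{i+1} − x_{i+1}·y_i:
  -17, -34, -38, -33, -56  ⇒  2A = -178, A = -89.
Then Σ (y_i + y_{i+1})·c_i = 968, so ȳ = 968 / (6·(-89)) = -484/267.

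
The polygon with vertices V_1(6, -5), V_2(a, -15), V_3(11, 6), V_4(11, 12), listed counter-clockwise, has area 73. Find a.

The doubled signed area Σ (x_i y_{i+1} − x_{i+1} y_i) is linear in a.
With a=0 it equals 14; the coefficient of a is 11 (from the two edges through V_2).
So 11·a + 14 = 2·73 = 146 ⇒ a = 12.

12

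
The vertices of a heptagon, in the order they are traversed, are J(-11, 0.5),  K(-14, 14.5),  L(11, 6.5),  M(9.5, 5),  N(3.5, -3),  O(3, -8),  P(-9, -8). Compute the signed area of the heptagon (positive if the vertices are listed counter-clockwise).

-331.625

Apply the shoelace formula: 2A = Σ (x_i·y_{i+1} − x_{i+1}·y_i), indices taken mod 7.
Σ = (-152.5) + (-250.5) + (-6.75) + (-46) + (-19) + (-96) + (-92.5) = -663.25
Signed area = Σ/2 = -331.625 (negative ⇒ clockwise traversal).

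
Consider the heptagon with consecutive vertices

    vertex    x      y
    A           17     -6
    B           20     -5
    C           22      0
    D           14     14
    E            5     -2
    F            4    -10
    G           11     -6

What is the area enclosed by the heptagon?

Cross-terms: 35, 110, 308, -98, -42, 86, 36  ⇒  Σ = 435
Area = |Σ|/2 = 217.5.

217.5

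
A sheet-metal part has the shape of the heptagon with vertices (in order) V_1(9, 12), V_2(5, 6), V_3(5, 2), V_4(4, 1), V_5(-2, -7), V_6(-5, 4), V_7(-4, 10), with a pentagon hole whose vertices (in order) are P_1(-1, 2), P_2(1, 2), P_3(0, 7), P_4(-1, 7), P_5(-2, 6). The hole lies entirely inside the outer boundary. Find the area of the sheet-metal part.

Outer boundary:
Cross-terms: -6, -20, -3, -26, -43, -34, -138  ⇒  Σ = -270
Area = |Σ|/2 = 135.
Hole:
Apply the surveyor's formula: 2A = Σ (x_i·y_{i+1} − x_{i+1}·y_i), indices taken mod 5.
P_1→P_2: (-1)(2) − (1)(2) = -4
P_2→P_3: (1)(7) − (0)(2) = 7
P_3→P_4: (0)(7) − (-1)(7) = 7
P_4→P_5: (-1)(6) − (-2)(7) = 8
P_5→P_1: (-2)(2) − (-1)(6) = 2
Σ = 20
Area = |Σ|/2 = 10.
Net area = 135 − 10 = 125.

125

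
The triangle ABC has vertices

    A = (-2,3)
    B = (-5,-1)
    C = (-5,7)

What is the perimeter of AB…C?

|AB| = √((-3)² + (-4)²) = √25 = 5
|BC| = √((0)² + (8)²) = √64 = 8
|CA| = √((3)² + (-4)²) = √25 = 5
Perimeter = 5 + 8 + 5 = 18.

18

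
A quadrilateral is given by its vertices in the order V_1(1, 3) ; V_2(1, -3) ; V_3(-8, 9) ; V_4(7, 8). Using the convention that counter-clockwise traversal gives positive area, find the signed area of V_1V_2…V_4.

-67.5

Apply the shoelace formula: 2A = Σ (x_i·y_{i+1} − x_{i+1}·y_i), indices taken mod 4.
Cross-terms: -6, -15, -127, 13  ⇒  Σ = -135
Signed area = Σ/2 = -67.5 (negative ⇒ clockwise traversal).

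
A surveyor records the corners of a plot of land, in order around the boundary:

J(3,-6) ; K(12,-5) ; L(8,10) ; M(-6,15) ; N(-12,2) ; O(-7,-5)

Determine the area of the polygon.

348

J→K: (3)(-5) − (12)(-6) = 57
K→L: (12)(10) − (8)(-5) = 160
L→M: (8)(15) − (-6)(10) = 180
M→N: (-6)(2) − (-12)(15) = 168
N→O: (-12)(-5) − (-7)(2) = 74
O→J: (-7)(-6) − (3)(-5) = 57
Σ = 696
Area = |Σ|/2 = 348.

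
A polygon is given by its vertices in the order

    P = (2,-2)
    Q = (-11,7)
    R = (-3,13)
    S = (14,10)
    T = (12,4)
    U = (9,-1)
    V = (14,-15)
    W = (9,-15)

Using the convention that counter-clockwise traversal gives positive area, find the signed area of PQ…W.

-319

Apply Gauss's area formula: 2A = Σ (x_i·y_{i+1} − x_{i+1}·y_i), indices taken mod 8.
Σ = (-8) + (-122) + (-212) + (-64) + (-48) + (-121) + (-75) + (12) = -638
Signed area = Σ/2 = -319 (negative ⇒ clockwise traversal).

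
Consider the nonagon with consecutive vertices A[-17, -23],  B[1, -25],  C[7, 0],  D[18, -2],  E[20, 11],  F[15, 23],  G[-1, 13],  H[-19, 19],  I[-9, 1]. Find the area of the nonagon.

Apply the surveyor's formula: 2A = Σ (x_i·y_{i+1} − x_{i+1}·y_i), indices taken mod 9.
Σ = (448) + (175) + (-14) + (238) + (295) + (218) + (228) + (152) + (224) = 1964
Area = |Σ|/2 = 982.

982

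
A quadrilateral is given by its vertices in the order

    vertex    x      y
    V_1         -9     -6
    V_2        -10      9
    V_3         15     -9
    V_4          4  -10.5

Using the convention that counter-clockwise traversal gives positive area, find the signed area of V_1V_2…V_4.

Apply the shoelace formula: 2A = Σ (x_i·y_{i+1} − x_{i+1}·y_i), indices taken mod 4.
V_1→V_2: (-9)(9) − (-10)(-6) = -141
V_2→V_3: (-10)(-9) − (15)(9) = -45
V_3→V_4: (15)(-10.5) − (4)(-9) = -121.5
V_4→V_1: (4)(-6) − (-9)(-10.5) = -118.5
Σ = -426
Signed area = Σ/2 = -213 (negative ⇒ clockwise traversal).

-213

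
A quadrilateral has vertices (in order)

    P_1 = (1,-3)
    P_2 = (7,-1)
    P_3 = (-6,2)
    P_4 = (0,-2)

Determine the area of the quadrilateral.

21

Cross-terms: 20, 8, 12, 2  ⇒  Σ = 42
Area = |Σ|/2 = 21.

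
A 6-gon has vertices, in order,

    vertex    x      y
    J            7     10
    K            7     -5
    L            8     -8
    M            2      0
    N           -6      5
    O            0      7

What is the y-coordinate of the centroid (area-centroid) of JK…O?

866/279

Apply the surveyor's formula. First the cross-terms c_i = x_i·y_{i+1} − x_{i+1}·y_i:
  -105, -16, 16, 10, -42, -49  ⇒  2A = -186, A = -93.
Then Σ (y_i + y_{i+1})·c_i = -1732, so ȳ = -1732 / (6·(-93)) = 866/279.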